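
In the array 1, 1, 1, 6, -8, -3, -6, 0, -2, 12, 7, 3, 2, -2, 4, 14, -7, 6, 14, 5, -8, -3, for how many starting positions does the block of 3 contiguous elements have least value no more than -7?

8

1 1 1 → min 1
1 1 6 → min 1
1 6 -8 → min -8  ≤ -7 ✓
6 -8 -3 → min -8  ≤ -7 ✓
-8 -3 -6 → min -8  ≤ -7 ✓
-3 -6 0 → min -6
-6 0 -2 → min -6
0 -2 12 → min -2
-2 12 7 → min -2
12 7 3 → min 3
7 3 2 → min 2
3 2 -2 → min -2
2 -2 4 → min -2
-2 4 14 → min -2
4 14 -7 → min -7  ≤ -7 ✓
14 -7 6 → min -7  ≤ -7 ✓
-7 6 14 → min -7  ≤ -7 ✓
6 14 5 → min 5
14 5 -8 → min -8  ≤ -7 ✓
5 -8 -3 → min -8  ≤ -7 ✓
8 windows satisfy the condition.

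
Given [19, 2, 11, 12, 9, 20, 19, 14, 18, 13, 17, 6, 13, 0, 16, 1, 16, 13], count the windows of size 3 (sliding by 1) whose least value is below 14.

14

19 2 11 → min 2  < 14 ✓
2 11 12 → min 2  < 14 ✓
11 12 9 → min 9  < 14 ✓
12 9 20 → min 9  < 14 ✓
9 20 19 → min 9  < 14 ✓
20 19 14 → min 14
19 14 18 → min 14
14 18 13 → min 13  < 14 ✓
18 13 17 → min 13  < 14 ✓
13 17 6 → min 6  < 14 ✓
17 6 13 → min 6  < 14 ✓
6 13 0 → min 0  < 14 ✓
13 0 16 → min 0  < 14 ✓
0 16 1 → min 0  < 14 ✓
16 1 16 → min 1  < 14 ✓
1 16 13 → min 1  < 14 ✓
14 windows satisfy the condition.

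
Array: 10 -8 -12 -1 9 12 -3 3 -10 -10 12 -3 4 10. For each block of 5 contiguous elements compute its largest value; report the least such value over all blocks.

10

(10, -8, -12, -1, 9) → max 10
(-8, -12, -1, 9, 12) → max 12
(-12, -1, 9, 12, -3) → max 12
(-1, 9, 12, -3, 3) → max 12
(9, 12, -3, 3, -10) → max 12
(12, -3, 3, -10, -10) → max 12
(-3, 3, -10, -10, 12) → max 12
(3, -10, -10, 12, -3) → max 12
(-10, -10, 12, -3, 4) → max 12
(-10, 12, -3, 4, 10) → max 12
Least of these is 10.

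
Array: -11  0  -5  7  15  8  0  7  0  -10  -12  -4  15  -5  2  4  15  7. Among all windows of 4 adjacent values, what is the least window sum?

-26

[-11, 0, -5, 7] → sum -9
[0, -5, 7, 15] → sum 17
[-5, 7, 15, 8] → sum 25
[7, 15, 8, 0] → sum 30
[15, 8, 0, 7] → sum 30
[8, 0, 7, 0] → sum 15
[0, 7, 0, -10] → sum -3
[7, 0, -10, -12] → sum -15
[0, -10, -12, -4] → sum -26
[-10, -12, -4, 15] → sum -11
[-12, -4, 15, -5] → sum -6
[-4, 15, -5, 2] → sum 8
[15, -5, 2, 4] → sum 16
[-5, 2, 4, 15] → sum 16
[2, 4, 15, 7] → sum 28
Least of these is -26.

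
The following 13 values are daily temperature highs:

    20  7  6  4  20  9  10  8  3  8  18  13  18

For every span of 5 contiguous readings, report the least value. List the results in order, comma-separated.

4, 4, 4, 4, 3, 3, 3, 3, 3

Sliding a size-5 window across the 13 values:
[20, 7, 6, 4, 20] → min 4
[7, 6, 4, 20, 9] → min 4
[6, 4, 20, 9, 10] → min 4
[4, 20, 9, 10, 8] → min 4
[20, 9, 10, 8, 3] → min 3
[9, 10, 8, 3, 8] → min 3
[10, 8, 3, 8, 18] → min 3
[8, 3, 8, 18, 13] → min 3
[3, 8, 18, 13, 18] → min 3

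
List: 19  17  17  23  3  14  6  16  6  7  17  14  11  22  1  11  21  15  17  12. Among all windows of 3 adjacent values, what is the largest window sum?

57

(19, 17, 17) → sum 53
(17, 17, 23) → sum 57
(17, 23, 3) → sum 43
(23, 3, 14) → sum 40
(3, 14, 6) → sum 23
(14, 6, 16) → sum 36
(6, 16, 6) → sum 28
(16, 6, 7) → sum 29
(6, 7, 17) → sum 30
(7, 17, 14) → sum 38
(17, 14, 11) → sum 42
(14, 11, 22) → sum 47
(11, 22, 1) → sum 34
(22, 1, 11) → sum 34
(1, 11, 21) → sum 33
(11, 21, 15) → sum 47
(21, 15, 17) → sum 53
(15, 17, 12) → sum 44
Largest of these is 57.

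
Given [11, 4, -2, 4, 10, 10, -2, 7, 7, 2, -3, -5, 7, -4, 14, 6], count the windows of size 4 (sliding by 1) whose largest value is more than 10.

3

[11, 4, -2, 4] → max 11  > 10 ✓
[4, -2, 4, 10] → max 10
[-2, 4, 10, 10] → max 10
[4, 10, 10, -2] → max 10
[10, 10, -2, 7] → max 10
[10, -2, 7, 7] → max 10
[-2, 7, 7, 2] → max 7
[7, 7, 2, -3] → max 7
[7, 2, -3, -5] → max 7
[2, -3, -5, 7] → max 7
[-3, -5, 7, -4] → max 7
[-5, 7, -4, 14] → max 14  > 10 ✓
[7, -4, 14, 6] → max 14  > 10 ✓
3 windows satisfy the condition.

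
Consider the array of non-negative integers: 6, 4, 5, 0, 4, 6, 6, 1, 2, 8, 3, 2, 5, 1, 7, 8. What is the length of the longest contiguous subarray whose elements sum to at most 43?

add 6: [6] sum 6, len 1
add 4: [6, 4] sum 10, len 2
add 5: [6, 4, 5] sum 15, len 3
add 0: [6, 4, 5, 0] sum 15, len 4
add 4: [6, 4, 5, 0, 4] sum 19, len 5
add 6: [6, 4, 5, 0, 4, 6] sum 25, len 6
add 6: [6, 4, 5, 0, 4, 6, 6] sum 31, len 7
add 1: [6, 4, 5, 0, 4, 6, 6, 1] sum 32, len 8
add 2: [6, 4, 5, 0, 4, 6, 6, 1, 2] sum 34, len 9
add 8: [6, 4, 5, 0, 4, 6, 6, 1, 2, 8] sum 42, len 10
add 3: [4, 5, 0, 4, 6, 6, 1, 2, 8, 3] sum 39, len 10
add 2: [4, 5, 0, 4, 6, 6, 1, 2, 8, 3, 2] sum 41, len 11
add 5: [5, 0, 4, 6, 6, 1, 2, 8, 3, 2, 5] sum 42, len 11
add 1: [5, 0, 4, 6, 6, 1, 2, 8, 3, 2, 5, 1] sum 43, len 12
add 7: [6, 6, 1, 2, 8, 3, 2, 5, 1, 7] sum 41, len 10
add 8: [6, 1, 2, 8, 3, 2, 5, 1, 7, 8] sum 43, len 10
Longest length seen: 12.

12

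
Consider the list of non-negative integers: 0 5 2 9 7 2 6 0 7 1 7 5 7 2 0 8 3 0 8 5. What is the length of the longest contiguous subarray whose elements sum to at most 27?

Extend to the right; shrink from the left whenever the sum exceeds 27:
add 0: [0] sum 0, len 1
add 5: [0, 5] sum 5, len 2
add 2: [0, 5, 2] sum 7, len 3
add 9: [0, 5, 2, 9] sum 16, len 4
add 7: [0, 5, 2, 9, 7] sum 23, len 5
add 2: [0, 5, 2, 9, 7, 2] sum 25, len 6
add 6: [2, 9, 7, 2, 6] sum 26, len 5
add 0: [2, 9, 7, 2, 6, 0] sum 26, len 6
add 7: [7, 2, 6, 0, 7] sum 22, len 5
add 1: [7, 2, 6, 0, 7, 1] sum 23, len 6
add 7: [2, 6, 0, 7, 1, 7] sum 23, len 6
add 5: [6, 0, 7, 1, 7, 5] sum 26, len 6
add 7: [0, 7, 1, 7, 5, 7] sum 27, len 6
add 2: [1, 7, 5, 7, 2] sum 22, len 5
add 0: [1, 7, 5, 7, 2, 0] sum 22, len 6
add 8: [5, 7, 2, 0, 8] sum 22, len 5
add 3: [5, 7, 2, 0, 8, 3] sum 25, len 6
add 0: [5, 7, 2, 0, 8, 3, 0] sum 25, len 7
add 8: [2, 0, 8, 3, 0, 8] sum 21, len 6
add 5: [2, 0, 8, 3, 0, 8, 5] sum 26, len 7
Longest length seen: 7.

7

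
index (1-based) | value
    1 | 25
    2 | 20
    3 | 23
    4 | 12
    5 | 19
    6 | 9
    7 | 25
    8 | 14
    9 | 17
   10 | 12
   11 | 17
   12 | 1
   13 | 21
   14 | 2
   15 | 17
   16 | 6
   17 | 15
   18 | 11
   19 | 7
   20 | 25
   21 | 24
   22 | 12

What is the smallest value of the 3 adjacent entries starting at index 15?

Elements at indices 15..17: 17, 6, 15
min(17, 6, 15) = 6

6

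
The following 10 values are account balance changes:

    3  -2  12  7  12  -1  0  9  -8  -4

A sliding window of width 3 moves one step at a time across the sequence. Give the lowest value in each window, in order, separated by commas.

-2, -2, 7, -1, -1, -1, -8, -8

Sliding a size-3 window across the 10 values:
(3, -2, 12) → min -2
(-2, 12, 7) → min -2
(12, 7, 12) → min 7
(7, 12, -1) → min -1
(12, -1, 0) → min -1
(-1, 0, 9) → min -1
(0, 9, -8) → min -8
(9, -8, -4) → min -8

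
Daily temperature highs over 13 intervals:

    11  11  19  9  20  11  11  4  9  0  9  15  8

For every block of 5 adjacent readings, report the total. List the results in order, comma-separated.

70, 70, 70, 55, 55, 35, 33, 37, 41

[11, 11, 19, 9, 20] → sum 70
[11, 19, 9, 20, 11] → sum 70
[19, 9, 20, 11, 11] → sum 70
[9, 20, 11, 11, 4] → sum 55
[20, 11, 11, 4, 9] → sum 55
[11, 11, 4, 9, 0] → sum 35
[11, 4, 9, 0, 9] → sum 33
[4, 9, 0, 9, 15] → sum 37
[9, 0, 9, 15, 8] → sum 41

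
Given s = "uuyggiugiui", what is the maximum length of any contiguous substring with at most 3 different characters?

8

[u] 1 distinct, len 1
[u, u] 1 distinct, len 2
[u, u, y] 2 distinct, len 3
[u, u, y, g] 3 distinct, len 4
[u, u, y, g, g] 3 distinct, len 5
[y, g, g, i] 3 distinct, len 4
[g, g, i, u] 3 distinct, len 4
[g, g, i, u, g] 3 distinct, len 5
[g, g, i, u, g, i] 3 distinct, len 6
[g, g, i, u, g, i, u] 3 distinct, len 7
[g, g, i, u, g, i, u, i] 3 distinct, len 8
Longest length with ≤3 distinct: 8.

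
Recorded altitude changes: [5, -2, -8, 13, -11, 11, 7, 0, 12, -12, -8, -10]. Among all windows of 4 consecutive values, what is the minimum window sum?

Each size-4 window and its sum:
5 -2 -8 13 → sum 8
-2 -8 13 -11 → sum -8
-8 13 -11 11 → sum 5
13 -11 11 7 → sum 20
-11 11 7 0 → sum 7
11 7 0 12 → sum 30
7 0 12 -12 → sum 7
0 12 -12 -8 → sum -8
12 -12 -8 -10 → sum -18
Minimum of these is -18.

-18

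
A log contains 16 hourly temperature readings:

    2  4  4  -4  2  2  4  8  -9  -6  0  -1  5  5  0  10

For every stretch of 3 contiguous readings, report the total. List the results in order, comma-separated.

2 4 4 → sum 10
4 4 -4 → sum 4
4 -4 2 → sum 2
-4 2 2 → sum 0
2 2 4 → sum 8
2 4 8 → sum 14
4 8 -9 → sum 3
8 -9 -6 → sum -7
-9 -6 0 → sum -15
-6 0 -1 → sum -7
0 -1 5 → sum 4
-1 5 5 → sum 9
5 5 0 → sum 10
5 0 10 → sum 15

10, 4, 2, 0, 8, 14, 3, -7, -15, -7, 4, 9, 10, 15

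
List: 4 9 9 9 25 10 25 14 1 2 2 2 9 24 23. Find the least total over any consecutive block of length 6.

30

4 9 9 9 25 10 → sum 66
9 9 9 25 10 25 → sum 87
9 9 25 10 25 14 → sum 92
9 25 10 25 14 1 → sum 84
25 10 25 14 1 2 → sum 77
10 25 14 1 2 2 → sum 54
25 14 1 2 2 2 → sum 46
14 1 2 2 2 9 → sum 30
1 2 2 2 9 24 → sum 40
2 2 2 9 24 23 → sum 62
Least of these is 30.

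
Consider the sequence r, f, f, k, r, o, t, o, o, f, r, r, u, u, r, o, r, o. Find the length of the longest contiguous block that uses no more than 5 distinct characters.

14

[r] 1 distinct, len 1
[r, f] 2 distinct, len 2
[r, f, f] 2 distinct, len 3
[r, f, f, k] 3 distinct, len 4
[r, f, f, k, r] 3 distinct, len 5
[r, f, f, k, r, o] 4 distinct, len 6
[r, f, f, k, r, o, t] 5 distinct, len 7
[r, f, f, k, r, o, t, o] 5 distinct, len 8
[r, f, f, k, r, o, t, o, o] 5 distinct, len 9
[r, f, f, k, r, o, t, o, o, f] 5 distinct, len 10
[r, f, f, k, r, o, t, o, o, f, r] 5 distinct, len 11
[r, f, f, k, r, o, t, o, o, f, r, r] 5 distinct, len 12
[r, o, t, o, o, f, r, r, u] 5 distinct, len 9
[r, o, t, o, o, f, r, r, u, u] 5 distinct, len 10
[r, o, t, o, o, f, r, r, u, u, r] 5 distinct, len 11
[r, o, t, o, o, f, r, r, u, u, r, o] 5 distinct, len 12
[r, o, t, o, o, f, r, r, u, u, r, o, r] 5 distinct, len 13
[r, o, t, o, o, f, r, r, u, u, r, o, r, o] 5 distinct, len 14
Longest length with ≤5 distinct: 14.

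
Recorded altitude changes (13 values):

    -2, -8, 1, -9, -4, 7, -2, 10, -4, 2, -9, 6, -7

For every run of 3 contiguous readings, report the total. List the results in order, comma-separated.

-9, -16, -12, -6, 1, 15, 4, 8, -11, -1, -10

[-2, -8, 1] → sum -9
[-8, 1, -9] → sum -16
[1, -9, -4] → sum -12
[-9, -4, 7] → sum -6
[-4, 7, -2] → sum 1
[7, -2, 10] → sum 15
[-2, 10, -4] → sum 4
[10, -4, 2] → sum 8
[-4, 2, -9] → sum -11
[2, -9, 6] → sum -1
[-9, 6, -7] → sum -10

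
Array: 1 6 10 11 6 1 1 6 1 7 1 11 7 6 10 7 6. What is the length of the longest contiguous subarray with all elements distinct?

5

add 1: [1] len 1
add 6: [1, 6] len 2
add 10: [1, 6, 10] len 3
add 11: [1, 6, 10, 11] len 4
add 6 (repeat 6, move left end past it): [10, 11, 6] len 3
add 1: [10, 11, 6, 1] len 4
add 1 (repeat 1, move left end past it): [1] len 1
add 6: [1, 6] len 2
add 1 (repeat 1, move left end past it): [6, 1] len 2
add 7: [6, 1, 7] len 3
add 1 (repeat 1, move left end past it): [7, 1] len 2
add 11: [7, 1, 11] len 3
add 7 (repeat 7, move left end past it): [1, 11, 7] len 3
add 6: [1, 11, 7, 6] len 4
add 10: [1, 11, 7, 6, 10] len 5
add 7 (repeat 7, move left end past it): [6, 10, 7] len 3
add 6 (repeat 6, move left end past it): [10, 7, 6] len 3
Longest all-distinct length: 5.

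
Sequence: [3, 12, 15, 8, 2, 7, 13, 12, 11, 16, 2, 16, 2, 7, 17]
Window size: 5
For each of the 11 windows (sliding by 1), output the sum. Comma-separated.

40, 44, 45, 42, 45, 59, 54, 57, 47, 43, 44

Sliding a size-5 window across the 15 values:
(3, 12, 15, 8, 2) → sum 40
(12, 15, 8, 2, 7) → sum 44
(15, 8, 2, 7, 13) → sum 45
(8, 2, 7, 13, 12) → sum 42
(2, 7, 13, 12, 11) → sum 45
(7, 13, 12, 11, 16) → sum 59
(13, 12, 11, 16, 2) → sum 54
(12, 11, 16, 2, 16) → sum 57
(11, 16, 2, 16, 2) → sum 47
(16, 2, 16, 2, 7) → sum 43
(2, 16, 2, 7, 17) → sum 44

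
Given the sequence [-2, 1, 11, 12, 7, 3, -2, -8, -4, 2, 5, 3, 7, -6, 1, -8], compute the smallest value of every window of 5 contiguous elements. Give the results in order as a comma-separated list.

Sliding a size-5 window across the 16 values:
[-2, 1, 11, 12, 7] → min -2
[1, 11, 12, 7, 3] → min 1
[11, 12, 7, 3, -2] → min -2
[12, 7, 3, -2, -8] → min -8
[7, 3, -2, -8, -4] → min -8
[3, -2, -8, -4, 2] → min -8
[-2, -8, -4, 2, 5] → min -8
[-8, -4, 2, 5, 3] → min -8
[-4, 2, 5, 3, 7] → min -4
[2, 5, 3, 7, -6] → min -6
[5, 3, 7, -6, 1] → min -6
[3, 7, -6, 1, -8] → min -8

-2, 1, -2, -8, -8, -8, -8, -8, -4, -6, -6, -8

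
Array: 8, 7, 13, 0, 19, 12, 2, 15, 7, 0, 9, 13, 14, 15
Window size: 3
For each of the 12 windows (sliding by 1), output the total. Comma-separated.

[8, 7, 13] → sum 28
[7, 13, 0] → sum 20
[13, 0, 19] → sum 32
[0, 19, 12] → sum 31
[19, 12, 2] → sum 33
[12, 2, 15] → sum 29
[2, 15, 7] → sum 24
[15, 7, 0] → sum 22
[7, 0, 9] → sum 16
[0, 9, 13] → sum 22
[9, 13, 14] → sum 36
[13, 14, 15] → sum 42

28, 20, 32, 31, 33, 29, 24, 22, 16, 22, 36, 42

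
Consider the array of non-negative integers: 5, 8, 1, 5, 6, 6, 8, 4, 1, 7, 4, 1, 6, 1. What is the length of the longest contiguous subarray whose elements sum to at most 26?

7

Extend to the right; shrink from the left whenever the sum exceeds 26:
add 5: [5] sum 5, len 1
add 8: [5, 8] sum 13, len 2
add 1: [5, 8, 1] sum 14, len 3
add 5: [5, 8, 1, 5] sum 19, len 4
add 6: [5, 8, 1, 5, 6] sum 25, len 5
add 6: [8, 1, 5, 6, 6] sum 26, len 5
add 8: [1, 5, 6, 6, 8] sum 26, len 5
add 4: [6, 6, 8, 4] sum 24, len 4
add 1: [6, 6, 8, 4, 1] sum 25, len 5
add 7: [6, 8, 4, 1, 7] sum 26, len 5
add 4: [8, 4, 1, 7, 4] sum 24, len 5
add 1: [8, 4, 1, 7, 4, 1] sum 25, len 6
add 6: [4, 1, 7, 4, 1, 6] sum 23, len 6
add 1: [4, 1, 7, 4, 1, 6, 1] sum 24, len 7
Longest length seen: 7.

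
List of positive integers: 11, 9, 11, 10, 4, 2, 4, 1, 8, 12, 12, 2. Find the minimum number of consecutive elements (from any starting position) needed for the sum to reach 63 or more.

add 11: running sum 11 < 63
add 9: running sum 20 < 63
add 11: running sum 31 < 63
add 10: running sum 41 < 63
add 4: running sum 45 < 63
add 2: running sum 47 < 63
add 4: running sum 51 < 63
add 1: running sum 52 < 63
add 8: running sum 60 < 63
end 9: [11, 9, 11, 10, 4, 2, 4, 1, 8, 12] sum 72, len 10
end 10: [11, 10, 4, 2, 4, 1, 8, 12, 12] sum 64, len 9
end 11: [11, 10, 4, 2, 4, 1, 8, 12, 12, 2] sum 66, len 10
Shortest qualifying length: 9.

9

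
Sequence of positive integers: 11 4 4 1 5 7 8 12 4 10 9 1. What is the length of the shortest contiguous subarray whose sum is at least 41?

add 11: running sum 11 < 41
add 4: running sum 15 < 41
add 4: running sum 19 < 41
add 1: running sum 20 < 41
add 5: running sum 25 < 41
add 7: running sum 32 < 41
add 8: running sum 40 < 41
end 7: [4, 4, 1, 5, 7, 8, 12] sum 41, len 7
end 8: [4, 1, 5, 7, 8, 12, 4] sum 41, len 7
end 9: [7, 8, 12, 4, 10] sum 41, len 5
end 10: [8, 12, 4, 10, 9] sum 43, len 5
end 11: [8, 12, 4, 10, 9, 1] sum 44, len 6
Shortest qualifying length: 5.

5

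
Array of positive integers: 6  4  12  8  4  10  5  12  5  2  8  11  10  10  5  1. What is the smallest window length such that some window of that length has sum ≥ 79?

11

add 6: running sum 6 < 79
add 4: running sum 10 < 79
add 12: running sum 22 < 79
add 8: running sum 30 < 79
add 4: running sum 34 < 79
add 10: running sum 44 < 79
add 5: running sum 49 < 79
add 12: running sum 61 < 79
add 5: running sum 66 < 79
add 2: running sum 68 < 79
add 8: running sum 76 < 79
add 11: shortest ending here [4, 12, 8, 4, 10, 5, 12, 5, 2, 8, 11] sum 81, len 11
add 10: shortest ending here [12, 8, 4, 10, 5, 12, 5, 2, 8, 11, 10] sum 87, len 11
add 10: shortest ending here [8, 4, 10, 5, 12, 5, 2, 8, 11, 10, 10] sum 85, len 11
add 5: shortest ending here [4, 10, 5, 12, 5, 2, 8, 11, 10, 10, 5] sum 82, len 11
add 1: shortest ending here [10, 5, 12, 5, 2, 8, 11, 10, 10, 5, 1] sum 79, len 11
Shortest qualifying length: 11.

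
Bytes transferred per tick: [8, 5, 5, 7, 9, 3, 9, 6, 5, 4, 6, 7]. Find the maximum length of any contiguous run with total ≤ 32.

5

Extend to the right; shrink from the left whenever the sum exceeds 32:
add 8: [8] sum 8, len 1
add 5: [8, 5] sum 13, len 2
add 5: [8, 5, 5] sum 18, len 3
add 7: [8, 5, 5, 7] sum 25, len 4
add 9: [5, 5, 7, 9] sum 26, len 4
add 3: [5, 5, 7, 9, 3] sum 29, len 5
add 9: [7, 9, 3, 9] sum 28, len 4
add 6: [9, 3, 9, 6] sum 27, len 4
add 5: [9, 3, 9, 6, 5] sum 32, len 5
add 4: [3, 9, 6, 5, 4] sum 27, len 5
add 6: [9, 6, 5, 4, 6] sum 30, len 5
add 7: [6, 5, 4, 6, 7] sum 28, len 5
Longest length seen: 5.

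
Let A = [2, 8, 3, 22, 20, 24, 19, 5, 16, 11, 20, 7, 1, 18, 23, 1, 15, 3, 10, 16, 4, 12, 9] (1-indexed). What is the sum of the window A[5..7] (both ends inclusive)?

Elements at indices 5..7: 20, 24, 19
sum(20, 24, 19) = 63

63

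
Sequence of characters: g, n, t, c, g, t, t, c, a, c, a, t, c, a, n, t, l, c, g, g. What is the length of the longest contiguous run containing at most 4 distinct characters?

12

Extend right; when distinct count exceeds 4, shrink from the left:
add g: window [g] (1 distinct), len 1
add n: window [g, n] (2 distinct), len 2
add t: window [g, n, t] (3 distinct), len 3
add c: window [g, n, t, c] (4 distinct), len 4
add g: window [g, n, t, c, g] (4 distinct), len 5
add t: window [g, n, t, c, g, t] (4 distinct), len 6
add t: window [g, n, t, c, g, t, t] (4 distinct), len 7
add c: window [g, n, t, c, g, t, t, c] (4 distinct), len 8
add a: window [t, c, g, t, t, c, a] (4 distinct), len 7
add c: window [t, c, g, t, t, c, a, c] (4 distinct), len 8
add a: window [t, c, g, t, t, c, a, c, a] (4 distinct), len 9
add t: window [t, c, g, t, t, c, a, c, a, t] (4 distinct), len 10
add c: window [t, c, g, t, t, c, a, c, a, t, c] (4 distinct), len 11
add a: window [t, c, g, t, t, c, a, c, a, t, c, a] (4 distinct), len 12
add n: window [t, t, c, a, c, a, t, c, a, n] (4 distinct), len 10
add t: window [t, t, c, a, c, a, t, c, a, n, t] (4 distinct), len 11
add l: window [a, n, t, l] (4 distinct), len 4
add c: window [n, t, l, c] (4 distinct), len 4
add g: window [t, l, c, g] (4 distinct), len 4
add g: window [t, l, c, g, g] (4 distinct), len 5
Longest length with ≤4 distinct: 12.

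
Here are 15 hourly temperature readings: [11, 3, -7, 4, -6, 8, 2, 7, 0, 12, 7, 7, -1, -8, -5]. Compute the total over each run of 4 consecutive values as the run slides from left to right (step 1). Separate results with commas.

11, -6, -1, 8, 11, 17, 21, 26, 26, 25, 5, -7

11 3 -7 4 → sum 11
3 -7 4 -6 → sum -6
-7 4 -6 8 → sum -1
4 -6 8 2 → sum 8
-6 8 2 7 → sum 11
8 2 7 0 → sum 17
2 7 0 12 → sum 21
7 0 12 7 → sum 26
0 12 7 7 → sum 26
12 7 7 -1 → sum 25
7 7 -1 -8 → sum 5
7 -1 -8 -5 → sum -7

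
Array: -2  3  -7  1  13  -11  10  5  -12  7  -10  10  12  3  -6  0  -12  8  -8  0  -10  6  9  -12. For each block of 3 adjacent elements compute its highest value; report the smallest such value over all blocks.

0

Window maxs for each of the 22 positions:
[-2, 3, -7] → max 3
[3, -7, 1] → max 3
[-7, 1, 13] → max 13
[1, 13, -11] → max 13
[13, -11, 10] → max 13
[-11, 10, 5] → max 10
[10, 5, -12] → max 10
[5, -12, 7] → max 7
[-12, 7, -10] → max 7
[7, -10, 10] → max 10
[-10, 10, 12] → max 12
[10, 12, 3] → max 12
[12, 3, -6] → max 12
[3, -6, 0] → max 3
[-6, 0, -12] → max 0
[0, -12, 8] → max 8
[-12, 8, -8] → max 8
[8, -8, 0] → max 8
[-8, 0, -10] → max 0
[0, -10, 6] → max 6
[-10, 6, 9] → max 9
[6, 9, -12] → max 9
Smallest of these is 0.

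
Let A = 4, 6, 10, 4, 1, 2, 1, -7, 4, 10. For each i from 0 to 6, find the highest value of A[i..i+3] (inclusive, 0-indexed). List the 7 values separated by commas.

4 6 10 4 → max 10
6 10 4 1 → max 10
10 4 1 2 → max 10
4 1 2 1 → max 4
1 2 1 -7 → max 2
2 1 -7 4 → max 4
1 -7 4 10 → max 10

10, 10, 10, 4, 2, 4, 10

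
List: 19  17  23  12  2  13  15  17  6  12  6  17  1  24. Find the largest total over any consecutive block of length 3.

59

19 17 23 → sum 59
17 23 12 → sum 52
23 12 2 → sum 37
12 2 13 → sum 27
2 13 15 → sum 30
13 15 17 → sum 45
15 17 6 → sum 38
17 6 12 → sum 35
6 12 6 → sum 24
12 6 17 → sum 35
6 17 1 → sum 24
17 1 24 → sum 42
Largest of these is 59.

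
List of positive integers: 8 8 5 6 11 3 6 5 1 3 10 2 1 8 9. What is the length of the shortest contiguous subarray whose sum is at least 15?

add 8: running sum 8 < 15
end 1: [8, 8] sum 16, len 2
end 2: [8, 8, 5] sum 21, len 3
end 3: [8, 5, 6] sum 19, len 3
end 4: [6, 11] sum 17, len 2
end 5: [6, 11, 3] sum 20, len 3
end 6: [11, 3, 6] sum 20, len 3
end 7: [11, 3, 6, 5] sum 25, len 4
end 8: [3, 6, 5, 1] sum 15, len 4
end 9: [6, 5, 1, 3] sum 15, len 4
end 10: [5, 1, 3, 10] sum 19, len 4
end 11: [3, 10, 2] sum 15, len 3
end 12: [3, 10, 2, 1] sum 16, len 4
end 13: [10, 2, 1, 8] sum 21, len 4
end 14: [8, 9] sum 17, len 2
Shortest qualifying length: 2.

2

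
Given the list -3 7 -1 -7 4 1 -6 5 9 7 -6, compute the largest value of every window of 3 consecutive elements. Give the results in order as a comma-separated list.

Sliding a size-3 window across the 11 values:
[-3, 7, -1] → max 7
[7, -1, -7] → max 7
[-1, -7, 4] → max 4
[-7, 4, 1] → max 4
[4, 1, -6] → max 4
[1, -6, 5] → max 5
[-6, 5, 9] → max 9
[5, 9, 7] → max 9
[9, 7, -6] → max 9

7, 7, 4, 4, 4, 5, 9, 9, 9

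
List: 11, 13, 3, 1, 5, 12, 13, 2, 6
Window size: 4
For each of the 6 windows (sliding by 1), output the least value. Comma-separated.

1, 1, 1, 1, 2, 2

[11, 13, 3, 1] → min 1
[13, 3, 1, 5] → min 1
[3, 1, 5, 12] → min 1
[1, 5, 12, 13] → min 1
[5, 12, 13, 2] → min 2
[12, 13, 2, 6] → min 2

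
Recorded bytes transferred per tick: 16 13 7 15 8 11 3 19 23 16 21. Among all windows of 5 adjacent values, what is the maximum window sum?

[16, 13, 7, 15, 8] → sum 59
[13, 7, 15, 8, 11] → sum 54
[7, 15, 8, 11, 3] → sum 44
[15, 8, 11, 3, 19] → sum 56
[8, 11, 3, 19, 23] → sum 64
[11, 3, 19, 23, 16] → sum 72
[3, 19, 23, 16, 21] → sum 82
Maximum of these is 82.

82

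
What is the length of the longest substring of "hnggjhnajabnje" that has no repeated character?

5

add h: [h] len 1
add n: [h, n] len 2
add g: [h, n, g] len 3
add g (repeat g, move left end past it): [g] len 1
add j: [g, j] len 2
add h: [g, j, h] len 3
add n: [g, j, h, n] len 4
add a: [g, j, h, n, a] len 5
add j (repeat j, move left end past it): [h, n, a, j] len 4
add a (repeat a, move left end past it): [j, a] len 2
add b: [j, a, b] len 3
add n: [j, a, b, n] len 4
add j (repeat j, move left end past it): [a, b, n, j] len 4
add e: [a, b, n, j, e] len 5
Longest all-distinct length: 5.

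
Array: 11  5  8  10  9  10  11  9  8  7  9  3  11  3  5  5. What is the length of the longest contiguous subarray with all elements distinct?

5

[11] len 1
[11, 5] len 2
[11, 5, 8] len 3
[11, 5, 8, 10] len 4
[11, 5, 8, 10, 9] len 5
[9, 10] len 2
[9, 10, 11] len 3
[10, 11, 9] len 3
[10, 11, 9, 8] len 4
[10, 11, 9, 8, 7] len 5
[8, 7, 9] len 3
[8, 7, 9, 3] len 4
[8, 7, 9, 3, 11] len 5
[11, 3] len 2
[11, 3, 5] len 3
[5] len 1
Longest all-distinct length: 5.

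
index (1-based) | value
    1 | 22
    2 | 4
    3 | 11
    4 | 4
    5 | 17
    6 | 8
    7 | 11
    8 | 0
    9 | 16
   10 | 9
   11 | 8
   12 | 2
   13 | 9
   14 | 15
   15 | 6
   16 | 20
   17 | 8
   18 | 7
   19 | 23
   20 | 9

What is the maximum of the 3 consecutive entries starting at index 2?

Elements at indices 2..4: 4, 11, 4
max(4, 11, 4) = 11

11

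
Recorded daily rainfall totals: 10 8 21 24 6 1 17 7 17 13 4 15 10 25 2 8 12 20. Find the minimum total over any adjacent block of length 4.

31

Each size-4 window and its sum:
10 8 21 24 → sum 63
8 21 24 6 → sum 59
21 24 6 1 → sum 52
24 6 1 17 → sum 48
6 1 17 7 → sum 31
1 17 7 17 → sum 42
17 7 17 13 → sum 54
7 17 13 4 → sum 41
17 13 4 15 → sum 49
13 4 15 10 → sum 42
4 15 10 25 → sum 54
15 10 25 2 → sum 52
10 25 2 8 → sum 45
25 2 8 12 → sum 47
2 8 12 20 → sum 42
Minimum of these is 31.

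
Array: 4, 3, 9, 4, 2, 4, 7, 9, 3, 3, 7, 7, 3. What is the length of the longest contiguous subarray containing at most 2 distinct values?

add 4: window [4] (1 distinct), len 1
add 3: window [4, 3] (2 distinct), len 2
add 9: window [3, 9] (2 distinct), len 2
add 4: window [9, 4] (2 distinct), len 2
add 2: window [4, 2] (2 distinct), len 2
add 4: window [4, 2, 4] (2 distinct), len 3
add 7: window [4, 7] (2 distinct), len 2
add 9: window [7, 9] (2 distinct), len 2
add 3: window [9, 3] (2 distinct), len 2
add 3: window [9, 3, 3] (2 distinct), len 3
add 7: window [3, 3, 7] (2 distinct), len 3
add 7: window [3, 3, 7, 7] (2 distinct), len 4
add 3: window [3, 3, 7, 7, 3] (2 distinct), len 5
Longest length with ≤2 distinct: 5.

5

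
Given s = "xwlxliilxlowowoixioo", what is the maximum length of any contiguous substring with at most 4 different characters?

10

[x] 1 distinct, len 1
[x, w] 2 distinct, len 2
[x, w, l] 3 distinct, len 3
[x, w, l, x] 3 distinct, len 4
[x, w, l, x, l] 3 distinct, len 5
[x, w, l, x, l, i] 4 distinct, len 6
[x, w, l, x, l, i, i] 4 distinct, len 7
[x, w, l, x, l, i, i, l] 4 distinct, len 8
[x, w, l, x, l, i, i, l, x] 4 distinct, len 9
[x, w, l, x, l, i, i, l, x, l] 4 distinct, len 10
[l, x, l, i, i, l, x, l, o] 4 distinct, len 9
[l, x, l, o, w] 4 distinct, len 5
[l, x, l, o, w, o] 4 distinct, len 6
[l, x, l, o, w, o, w] 4 distinct, len 7
[l, x, l, o, w, o, w, o] 4 distinct, len 8
[l, o, w, o, w, o, i] 4 distinct, len 7
[o, w, o, w, o, i, x] 4 distinct, len 7
[o, w, o, w, o, i, x, i] 4 distinct, len 8
[o, w, o, w, o, i, x, i, o] 4 distinct, len 9
[o, w, o, w, o, i, x, i, o, o] 4 distinct, len 10
Longest length with ≤4 distinct: 10.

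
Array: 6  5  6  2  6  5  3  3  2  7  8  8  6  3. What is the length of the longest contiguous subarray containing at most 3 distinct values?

[6] 1 distinct, len 1
[6, 5] 2 distinct, len 2
[6, 5, 6] 2 distinct, len 3
[6, 5, 6, 2] 3 distinct, len 4
[6, 5, 6, 2, 6] 3 distinct, len 5
[6, 5, 6, 2, 6, 5] 3 distinct, len 6
[6, 5, 3] 3 distinct, len 3
[6, 5, 3, 3] 3 distinct, len 4
[5, 3, 3, 2] 3 distinct, len 4
[3, 3, 2, 7] 3 distinct, len 4
[2, 7, 8] 3 distinct, len 3
[2, 7, 8, 8] 3 distinct, len 4
[7, 8, 8, 6] 3 distinct, len 4
[8, 8, 6, 3] 3 distinct, len 4
Longest length with ≤3 distinct: 6.

6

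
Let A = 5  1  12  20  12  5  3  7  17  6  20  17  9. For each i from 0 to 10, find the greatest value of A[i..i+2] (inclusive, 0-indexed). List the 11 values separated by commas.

12, 20, 20, 20, 12, 7, 17, 17, 20, 20, 20

Sliding a size-3 window across the 13 values:
(5, 1, 12) → max 12
(1, 12, 20) → max 20
(12, 20, 12) → max 20
(20, 12, 5) → max 20
(12, 5, 3) → max 12
(5, 3, 7) → max 7
(3, 7, 17) → max 17
(7, 17, 6) → max 17
(17, 6, 20) → max 20
(6, 20, 17) → max 20
(20, 17, 9) → max 20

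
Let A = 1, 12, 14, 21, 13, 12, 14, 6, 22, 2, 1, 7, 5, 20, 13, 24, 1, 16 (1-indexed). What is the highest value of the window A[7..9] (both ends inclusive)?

22

Elements at indices 7..9: 14, 6, 22
max(14, 6, 22) = 22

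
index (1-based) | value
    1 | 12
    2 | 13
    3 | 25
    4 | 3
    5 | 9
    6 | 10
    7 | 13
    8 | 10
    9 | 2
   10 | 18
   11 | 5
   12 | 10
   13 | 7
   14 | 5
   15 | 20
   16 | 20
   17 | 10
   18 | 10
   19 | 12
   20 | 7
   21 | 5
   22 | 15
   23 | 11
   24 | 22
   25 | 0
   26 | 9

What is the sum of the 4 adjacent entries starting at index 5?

42

Elements at indices 5..8: 9, 10, 13, 10
sum(9, 10, 13, 10) = 42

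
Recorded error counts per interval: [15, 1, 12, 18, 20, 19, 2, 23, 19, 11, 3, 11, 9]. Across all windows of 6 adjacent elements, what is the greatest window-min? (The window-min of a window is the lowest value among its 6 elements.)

(15, 1, 12, 18, 20, 19) → min 1
(1, 12, 18, 20, 19, 2) → min 1
(12, 18, 20, 19, 2, 23) → min 2
(18, 20, 19, 2, 23, 19) → min 2
(20, 19, 2, 23, 19, 11) → min 2
(19, 2, 23, 19, 11, 3) → min 2
(2, 23, 19, 11, 3, 11) → min 2
(23, 19, 11, 3, 11, 9) → min 3
Greatest of these is 3.

3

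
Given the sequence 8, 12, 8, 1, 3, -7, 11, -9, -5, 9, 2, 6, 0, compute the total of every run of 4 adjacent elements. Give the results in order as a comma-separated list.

(8, 12, 8, 1) → sum 29
(12, 8, 1, 3) → sum 24
(8, 1, 3, -7) → sum 5
(1, 3, -7, 11) → sum 8
(3, -7, 11, -9) → sum -2
(-7, 11, -9, -5) → sum -10
(11, -9, -5, 9) → sum 6
(-9, -5, 9, 2) → sum -3
(-5, 9, 2, 6) → sum 12
(9, 2, 6, 0) → sum 17

29, 24, 5, 8, -2, -10, 6, -3, 12, 17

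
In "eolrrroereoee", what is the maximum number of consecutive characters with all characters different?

4

add e: [e] len 1
add o: [e, o] len 2
add l: [e, o, l] len 3
add r: [e, o, l, r] len 4
add r (repeat r, move left end past it): [r] len 1
add r (repeat r, move left end past it): [r] len 1
add o: [r, o] len 2
add e: [r, o, e] len 3
add r (repeat r, move left end past it): [o, e, r] len 3
add e (repeat e, move left end past it): [r, e] len 2
add o: [r, e, o] len 3
add e (repeat e, move left end past it): [o, e] len 2
add e (repeat e, move left end past it): [e] len 1
Longest all-distinct length: 4.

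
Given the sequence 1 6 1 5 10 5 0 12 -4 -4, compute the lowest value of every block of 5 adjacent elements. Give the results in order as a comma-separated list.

(1, 6, 1, 5, 10) → min 1
(6, 1, 5, 10, 5) → min 1
(1, 5, 10, 5, 0) → min 0
(5, 10, 5, 0, 12) → min 0
(10, 5, 0, 12, -4) → min -4
(5, 0, 12, -4, -4) → min -4

1, 1, 0, 0, -4, -4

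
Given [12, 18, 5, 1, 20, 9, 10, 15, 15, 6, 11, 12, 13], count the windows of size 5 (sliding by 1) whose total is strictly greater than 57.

2

[12, 18, 5, 1, 20] → sum 56
[18, 5, 1, 20, 9] → sum 53
[5, 1, 20, 9, 10] → sum 45
[1, 20, 9, 10, 15] → sum 55
[20, 9, 10, 15, 15] → sum 69  > 57 ✓
[9, 10, 15, 15, 6] → sum 55
[10, 15, 15, 6, 11] → sum 57
[15, 15, 6, 11, 12] → sum 59  > 57 ✓
[15, 6, 11, 12, 13] → sum 57
2 windows satisfy the condition.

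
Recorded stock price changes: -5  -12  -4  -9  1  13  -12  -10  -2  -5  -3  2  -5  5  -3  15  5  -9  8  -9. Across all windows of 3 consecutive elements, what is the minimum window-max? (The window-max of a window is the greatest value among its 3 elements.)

-4

Window maxs for each of the 18 positions:
[-5, -12, -4] → max -4
[-12, -4, -9] → max -4
[-4, -9, 1] → max 1
[-9, 1, 13] → max 13
[1, 13, -12] → max 13
[13, -12, -10] → max 13
[-12, -10, -2] → max -2
[-10, -2, -5] → max -2
[-2, -5, -3] → max -2
[-5, -3, 2] → max 2
[-3, 2, -5] → max 2
[2, -5, 5] → max 5
[-5, 5, -3] → max 5
[5, -3, 15] → max 15
[-3, 15, 5] → max 15
[15, 5, -9] → max 15
[5, -9, 8] → max 8
[-9, 8, -9] → max 8
Minimum of these is -4.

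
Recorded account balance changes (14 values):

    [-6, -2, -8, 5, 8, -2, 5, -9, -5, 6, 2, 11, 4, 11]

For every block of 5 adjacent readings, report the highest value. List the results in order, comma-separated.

8, 8, 8, 8, 8, 6, 6, 11, 11, 11

[-6, -2, -8, 5, 8] → max 8
[-2, -8, 5, 8, -2] → max 8
[-8, 5, 8, -2, 5] → max 8
[5, 8, -2, 5, -9] → max 8
[8, -2, 5, -9, -5] → max 8
[-2, 5, -9, -5, 6] → max 6
[5, -9, -5, 6, 2] → max 6
[-9, -5, 6, 2, 11] → max 11
[-5, 6, 2, 11, 4] → max 11
[6, 2, 11, 4, 11] → max 11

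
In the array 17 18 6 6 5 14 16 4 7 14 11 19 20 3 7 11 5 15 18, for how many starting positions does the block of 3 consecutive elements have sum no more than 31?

(17, 18, 6) → sum 41
(18, 6, 6) → sum 30  ≤ 31 ✓
(6, 6, 5) → sum 17  ≤ 31 ✓
(6, 5, 14) → sum 25  ≤ 31 ✓
(5, 14, 16) → sum 35
(14, 16, 4) → sum 34
(16, 4, 7) → sum 27  ≤ 31 ✓
(4, 7, 14) → sum 25  ≤ 31 ✓
(7, 14, 11) → sum 32
(14, 11, 19) → sum 44
(11, 19, 20) → sum 50
(19, 20, 3) → sum 42
(20, 3, 7) → sum 30  ≤ 31 ✓
(3, 7, 11) → sum 21  ≤ 31 ✓
(7, 11, 5) → sum 23  ≤ 31 ✓
(11, 5, 15) → sum 31  ≤ 31 ✓
(5, 15, 18) → sum 38
9 windows satisfy the condition.

9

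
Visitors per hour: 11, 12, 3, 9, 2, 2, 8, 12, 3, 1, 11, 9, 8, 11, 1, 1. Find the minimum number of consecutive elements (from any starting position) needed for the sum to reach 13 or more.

add 11: running sum 11 < 13
add 12: shortest ending here [11, 12] sum 23, len 2
add 3: shortest ending here [12, 3] sum 15, len 2
add 9: shortest ending here [12, 3, 9] sum 24, len 3
add 2: shortest ending here [3, 9, 2] sum 14, len 3
add 2: shortest ending here [9, 2, 2] sum 13, len 3
add 8: shortest ending here [9, 2, 2, 8] sum 21, len 4
add 12: shortest ending here [8, 12] sum 20, len 2
add 3: shortest ending here [12, 3] sum 15, len 2
add 1: shortest ending here [12, 3, 1] sum 16, len 3
add 11: shortest ending here [3, 1, 11] sum 15, len 3
add 9: shortest ending here [11, 9] sum 20, len 2
add 8: shortest ending here [9, 8] sum 17, len 2
add 11: shortest ending here [8, 11] sum 19, len 2
add 1: shortest ending here [8, 11, 1] sum 20, len 3
add 1: shortest ending here [11, 1, 1] sum 13, len 3
Shortest qualifying length: 2.

2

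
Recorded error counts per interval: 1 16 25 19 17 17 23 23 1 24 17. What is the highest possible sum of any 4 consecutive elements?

[1, 16, 25, 19] → sum 61
[16, 25, 19, 17] → sum 77
[25, 19, 17, 17] → sum 78
[19, 17, 17, 23] → sum 76
[17, 17, 23, 23] → sum 80
[17, 23, 23, 1] → sum 64
[23, 23, 1, 24] → sum 71
[23, 1, 24, 17] → sum 65
Highest of these is 80.

80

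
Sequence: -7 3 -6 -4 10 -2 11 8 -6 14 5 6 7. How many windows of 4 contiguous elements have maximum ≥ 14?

4

(-7, 3, -6, -4) → max 3
(3, -6, -4, 10) → max 10
(-6, -4, 10, -2) → max 10
(-4, 10, -2, 11) → max 11
(10, -2, 11, 8) → max 11
(-2, 11, 8, -6) → max 11
(11, 8, -6, 14) → max 14  ≥ 14 ✓
(8, -6, 14, 5) → max 14  ≥ 14 ✓
(-6, 14, 5, 6) → max 14  ≥ 14 ✓
(14, 5, 6, 7) → max 14  ≥ 14 ✓
4 windows satisfy the condition.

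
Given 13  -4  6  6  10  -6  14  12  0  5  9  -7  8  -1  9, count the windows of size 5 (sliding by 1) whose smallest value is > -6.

2

(13, -4, 6, 6, 10) → min -4  > -6 ✓
(-4, 6, 6, 10, -6) → min -6
(6, 6, 10, -6, 14) → min -6
(6, 10, -6, 14, 12) → min -6
(10, -6, 14, 12, 0) → min -6
(-6, 14, 12, 0, 5) → min -6
(14, 12, 0, 5, 9) → min 0  > -6 ✓
(12, 0, 5, 9, -7) → min -7
(0, 5, 9, -7, 8) → min -7
(5, 9, -7, 8, -1) → min -7
(9, -7, 8, -1, 9) → min -7
2 windows satisfy the condition.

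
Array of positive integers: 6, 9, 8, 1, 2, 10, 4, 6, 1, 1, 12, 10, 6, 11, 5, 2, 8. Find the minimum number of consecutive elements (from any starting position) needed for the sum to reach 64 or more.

10

add 6: running sum 6 < 64
add 9: running sum 15 < 64
add 8: running sum 23 < 64
add 1: running sum 24 < 64
add 2: running sum 26 < 64
add 10: running sum 36 < 64
add 4: running sum 40 < 64
add 6: running sum 46 < 64
add 1: running sum 47 < 64
add 1: running sum 48 < 64
add 12: running sum 60 < 64
end 11: [9, 8, 1, 2, 10, 4, 6, 1, 1, 12, 10] sum 64, len 11
end 12: [9, 8, 1, 2, 10, 4, 6, 1, 1, 12, 10, 6] sum 70, len 12
end 13: [1, 2, 10, 4, 6, 1, 1, 12, 10, 6, 11] sum 64, len 11
end 14: [10, 4, 6, 1, 1, 12, 10, 6, 11, 5] sum 66, len 10
end 15: [10, 4, 6, 1, 1, 12, 10, 6, 11, 5, 2] sum 68, len 11
end 16: [4, 6, 1, 1, 12, 10, 6, 11, 5, 2, 8] sum 66, len 11
Shortest qualifying length: 10.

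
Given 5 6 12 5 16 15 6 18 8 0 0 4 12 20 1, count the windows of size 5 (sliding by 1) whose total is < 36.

5 6 12 5 16 → sum 44
6 12 5 16 15 → sum 54
12 5 16 15 6 → sum 54
5 16 15 6 18 → sum 60
16 15 6 18 8 → sum 63
15 6 18 8 0 → sum 47
6 18 8 0 0 → sum 32  < 36 ✓
18 8 0 0 4 → sum 30  < 36 ✓
8 0 0 4 12 → sum 24  < 36 ✓
0 0 4 12 20 → sum 36
0 4 12 20 1 → sum 37
3 windows satisfy the condition.

3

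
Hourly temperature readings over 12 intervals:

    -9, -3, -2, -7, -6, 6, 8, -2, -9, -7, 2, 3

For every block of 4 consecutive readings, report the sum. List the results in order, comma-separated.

Sliding a size-4 window across the 12 values:
[-9, -3, -2, -7] → sum -21
[-3, -2, -7, -6] → sum -18
[-2, -7, -6, 6] → sum -9
[-7, -6, 6, 8] → sum 1
[-6, 6, 8, -2] → sum 6
[6, 8, -2, -9] → sum 3
[8, -2, -9, -7] → sum -10
[-2, -9, -7, 2] → sum -16
[-9, -7, 2, 3] → sum -11

-21, -18, -9, 1, 6, 3, -10, -16, -11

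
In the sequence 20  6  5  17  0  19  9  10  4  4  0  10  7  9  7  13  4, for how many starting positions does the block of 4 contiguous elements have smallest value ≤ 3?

[20, 6, 5, 17] → min 5
[6, 5, 17, 0] → min 0  ≤ 3 ✓
[5, 17, 0, 19] → min 0  ≤ 3 ✓
[17, 0, 19, 9] → min 0  ≤ 3 ✓
[0, 19, 9, 10] → min 0  ≤ 3 ✓
[19, 9, 10, 4] → min 4
[9, 10, 4, 4] → min 4
[10, 4, 4, 0] → min 0  ≤ 3 ✓
[4, 4, 0, 10] → min 0  ≤ 3 ✓
[4, 0, 10, 7] → min 0  ≤ 3 ✓
[0, 10, 7, 9] → min 0  ≤ 3 ✓
[10, 7, 9, 7] → min 7
[7, 9, 7, 13] → min 7
[9, 7, 13, 4] → min 4
8 windows satisfy the condition.

8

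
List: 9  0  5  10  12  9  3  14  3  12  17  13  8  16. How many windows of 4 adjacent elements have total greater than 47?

2

[9, 0, 5, 10] → sum 24
[0, 5, 10, 12] → sum 27
[5, 10, 12, 9] → sum 36
[10, 12, 9, 3] → sum 34
[12, 9, 3, 14] → sum 38
[9, 3, 14, 3] → sum 29
[3, 14, 3, 12] → sum 32
[14, 3, 12, 17] → sum 46
[3, 12, 17, 13] → sum 45
[12, 17, 13, 8] → sum 50  > 47 ✓
[17, 13, 8, 16] → sum 54  > 47 ✓
2 windows satisfy the condition.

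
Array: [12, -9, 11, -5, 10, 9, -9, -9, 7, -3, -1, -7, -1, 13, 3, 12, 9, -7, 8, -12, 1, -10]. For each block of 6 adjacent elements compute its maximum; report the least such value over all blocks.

7

[12, -9, 11, -5, 10, 9] → max 12
[-9, 11, -5, 10, 9, -9] → max 11
[11, -5, 10, 9, -9, -9] → max 11
[-5, 10, 9, -9, -9, 7] → max 10
[10, 9, -9, -9, 7, -3] → max 10
[9, -9, -9, 7, -3, -1] → max 9
[-9, -9, 7, -3, -1, -7] → max 7
[-9, 7, -3, -1, -7, -1] → max 7
[7, -3, -1, -7, -1, 13] → max 13
[-3, -1, -7, -1, 13, 3] → max 13
[-1, -7, -1, 13, 3, 12] → max 13
[-7, -1, 13, 3, 12, 9] → max 13
[-1, 13, 3, 12, 9, -7] → max 13
[13, 3, 12, 9, -7, 8] → max 13
[3, 12, 9, -7, 8, -12] → max 12
[12, 9, -7, 8, -12, 1] → max 12
[9, -7, 8, -12, 1, -10] → max 9
Least of these is 7.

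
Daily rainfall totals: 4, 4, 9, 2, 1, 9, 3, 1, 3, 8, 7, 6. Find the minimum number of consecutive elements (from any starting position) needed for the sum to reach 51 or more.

11

Extend right; whenever the sum reaches 51, record the length and shrink from the left:
add 4: running sum 4 < 51
add 4: running sum 8 < 51
add 9: running sum 17 < 51
add 2: running sum 19 < 51
add 1: running sum 20 < 51
add 9: running sum 29 < 51
add 3: running sum 32 < 51
add 1: running sum 33 < 51
add 3: running sum 36 < 51
add 8: running sum 44 < 51
add 7: shortest ending here [4, 4, 9, 2, 1, 9, 3, 1, 3, 8, 7] sum 51, len 11
add 6: shortest ending here [4, 9, 2, 1, 9, 3, 1, 3, 8, 7, 6] sum 53, len 11
Shortest qualifying length: 11.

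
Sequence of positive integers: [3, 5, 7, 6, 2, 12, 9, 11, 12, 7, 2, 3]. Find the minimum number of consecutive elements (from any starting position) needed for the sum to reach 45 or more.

5

add 3: running sum 3 < 45
add 5: running sum 8 < 45
add 7: running sum 15 < 45
add 6: running sum 21 < 45
add 2: running sum 23 < 45
add 12: running sum 35 < 45
add 9: running sum 44 < 45
add 11: shortest ending here [7, 6, 2, 12, 9, 11] sum 47, len 6
add 12: shortest ending here [2, 12, 9, 11, 12] sum 46, len 5
add 7: shortest ending here [12, 9, 11, 12, 7] sum 51, len 5
add 2: shortest ending here [12, 9, 11, 12, 7, 2] sum 53, len 6
add 3: shortest ending here [12, 9, 11, 12, 7, 2, 3] sum 56, len 7
Shortest qualifying length: 5.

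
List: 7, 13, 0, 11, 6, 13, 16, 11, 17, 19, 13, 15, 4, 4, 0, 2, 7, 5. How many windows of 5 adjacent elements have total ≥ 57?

7 13 0 11 6 → sum 37
13 0 11 6 13 → sum 43
0 11 6 13 16 → sum 46
11 6 13 16 11 → sum 57  ≥ 57 ✓
6 13 16 11 17 → sum 63  ≥ 57 ✓
13 16 11 17 19 → sum 76  ≥ 57 ✓
16 11 17 19 13 → sum 76  ≥ 57 ✓
11 17 19 13 15 → sum 75  ≥ 57 ✓
17 19 13 15 4 → sum 68  ≥ 57 ✓
19 13 15 4 4 → sum 55
13 15 4 4 0 → sum 36
15 4 4 0 2 → sum 25
4 4 0 2 7 → sum 17
4 0 2 7 5 → sum 18
6 windows satisfy the condition.

6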